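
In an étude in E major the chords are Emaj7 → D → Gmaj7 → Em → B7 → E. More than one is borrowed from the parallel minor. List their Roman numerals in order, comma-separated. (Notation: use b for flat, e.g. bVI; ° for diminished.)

bVII, bIIImaj7, i

In E major the diatonic chords are E, F#m, G#m, A, B, C#m, D#dim. Emaj7, B7 and E are all diatonic. But D (D–F#–A) is foreign: the diatonic vii° on degree 7 is D#dim, whereas D comes from E minor. It is labeled bVII. Gmaj7 (G–B–D–F#) doesn't fit — on degree 3 E major would have G#m (iii). Gmaj7 is the degree-3 chord of E minor, so it is the borrowed bIIImaj7. But Em (E–G–B) is foreign: the diatonic I on degree 1 is E, whereas Em comes from E minor. It is labeled i.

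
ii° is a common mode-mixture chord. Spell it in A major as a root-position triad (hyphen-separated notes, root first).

The root, B, is scale degree 2 — the same note in A major and A minor; only the chord quality changes. Building the diminished chord from the parallel minor on B: B–D–F.

B-D-F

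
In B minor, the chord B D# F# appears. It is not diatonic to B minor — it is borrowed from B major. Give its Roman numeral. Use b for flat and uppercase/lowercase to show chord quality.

I

The root B is the diatonic 1st degree of B minor; the borrowing shows in the chord quality. Diatonically B minor has Bm (i) on that degree; B–D#–F# is instead the major chord native to B major, so it takes the label I.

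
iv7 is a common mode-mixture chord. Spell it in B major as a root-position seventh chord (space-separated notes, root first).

iv7 is built on scale degree 4, which is E in both B major and its parallel. Stacking thirds in B minor on E gives E–G–B–D.

E G B D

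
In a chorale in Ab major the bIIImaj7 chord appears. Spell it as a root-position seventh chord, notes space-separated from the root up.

Cb Eb Gb Bb

bIIImaj7 is built on the lowered scale degree 3. In Ab major degree 3 is C; lowered it becomes Cb. Building the major-seventh chord from the parallel minor on Cb: Cb–Eb–Gb–Bb.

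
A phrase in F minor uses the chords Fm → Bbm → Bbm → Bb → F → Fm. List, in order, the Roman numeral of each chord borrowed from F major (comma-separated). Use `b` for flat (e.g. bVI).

The diatonic triads in F minor (with V from harmonic minor) are Fm, Gdim, Ab, Bbm, C, Db, Eb. Of the given chords, Fm and Bbm are diatonic. Bb (Bb–D–F) is not: scale degree 4 in F minor carries Bbm (iv). In F major the chord on that degree is Bb, so here it functions as IV, borrowed from the parallel major. But F (F–A–C) is foreign: the diatonic i on degree 1 is Fm, whereas F comes from F major. It is labeled I.

IV, I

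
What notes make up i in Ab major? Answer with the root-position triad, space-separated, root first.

The root, Ab, is scale degree 1 — the same note in Ab major and Ab minor; only the chord quality changes. In Ab minor the chord on Ab is Ab–Cb–Eb.

Ab Cb Eb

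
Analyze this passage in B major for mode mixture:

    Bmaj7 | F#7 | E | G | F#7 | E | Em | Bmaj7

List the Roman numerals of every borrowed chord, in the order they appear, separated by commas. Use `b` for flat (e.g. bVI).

The diatonic triads in B major are B, C#m, D#m, E, F#, G#m, A#dim. Of the given chords, Bmaj7, F#7 and E are diatonic. But G (G–B–D) is foreign: the diatonic vi on degree 6 is G#m, whereas G comes from B minor. It is labeled bVI. Em (E–G–B) is not: scale degree 4 in B major carries E (IV). In B minor the chord on that degree is Em, so here it functions as iv, borrowed from the parallel minor.

bVI, iv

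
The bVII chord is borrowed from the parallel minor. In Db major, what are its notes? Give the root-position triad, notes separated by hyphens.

Cb-Eb-Gb

bVII is built on the lowered scale degree 7. In Db major degree 7 is C; lowered it becomes Cb. Building the major chord from the parallel minor on Cb: Cb–Eb–Gb.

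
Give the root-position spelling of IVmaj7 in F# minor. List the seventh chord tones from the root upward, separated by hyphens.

B-D#-F#-A#

IVmaj7 is built on scale degree 4, which is B in both F# minor and its parallel. Stacking thirds in F# major on B gives B–D#–F#–A#.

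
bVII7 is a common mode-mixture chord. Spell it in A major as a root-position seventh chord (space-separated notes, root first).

G B D F

bVII7 is built on the lowered scale degree 7. In A major degree 7 is G#; lowered it becomes G. In A minor the chord on G is G–B–D–F.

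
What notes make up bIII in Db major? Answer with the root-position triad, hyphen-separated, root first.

Fb-Ab-Cb

The root of bIII is the lowered 3rd degree: F becomes Fb. Stacking thirds in Db minor on Fb gives Fb–Ab–Cb.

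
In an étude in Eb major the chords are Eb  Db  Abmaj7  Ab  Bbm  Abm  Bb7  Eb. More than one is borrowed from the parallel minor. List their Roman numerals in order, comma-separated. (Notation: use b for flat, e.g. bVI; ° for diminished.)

The diatonic triads in Eb major are Eb, Fm, Gm, Ab, Bb, Cm, Ddim. Eb, Abmaj7, Ab and Bb7 are all diatonic. Db (Db–F–Ab) doesn't fit — on degree 7 Eb major would have Ddim (vii°). Db is the degree-7 chord of Eb minor, so it is the borrowed bVII. Bbm (Bb–Db–F) doesn't fit — on degree 5 Eb major would have Bb (V). Bbm is the degree-5 chord of Eb minor, so it is the borrowed v. But Abm (Ab–Cb–Eb) is foreign: the diatonic IV on degree 4 is Ab, whereas Abm comes from Eb minor. It is labeled iv.

bVII, v, iv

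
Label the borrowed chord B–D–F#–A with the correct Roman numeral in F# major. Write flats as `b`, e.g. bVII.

iv7

B is scale degree 4 in F# major. B–D–F#–A is a minor-seventh chord — the form found in F# minor, not the diatonic IV (B). Borrowed into F# major it is written iv7.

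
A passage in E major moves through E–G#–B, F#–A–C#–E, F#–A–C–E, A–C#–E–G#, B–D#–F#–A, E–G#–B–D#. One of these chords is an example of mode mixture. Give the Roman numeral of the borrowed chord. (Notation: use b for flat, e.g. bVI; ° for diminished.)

iiø7

The diatonic triads in E major are E, F#m, G#m, A, B, C#m, D#dim. E–G#–B = E, F#–A–C#–E = F#m7, A–C#–E–G# = Amaj7, B–D#–F#–A = B7 and E–G#–B–D# = Emaj7 all belong to that set. But F#–A–C–E is foreign: the diatonic ii on degree 2 is F#m, whereas F#m7b5 comes from E minor. It is labeled iiø7.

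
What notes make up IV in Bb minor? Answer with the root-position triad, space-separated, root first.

Eb G Bb

The root, Eb, is scale degree 4 — the same note in Bb minor and Bb major; only the chord quality changes. In Bb major the chord on Eb is Eb–G–Bb.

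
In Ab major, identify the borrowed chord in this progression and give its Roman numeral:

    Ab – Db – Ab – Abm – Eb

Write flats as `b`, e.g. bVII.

i

The diatonic triads in Ab major are Ab, Bbm, Cm, Db, Eb, Fm, Gdim. Of the given chords, Ab, Db and Eb are diatonic. Abm (Ab–Cb–Eb) doesn't fit — on degree 1 Ab major would have Ab (I). Abm is the degree-1 chord of Ab minor, so it is the borrowed i.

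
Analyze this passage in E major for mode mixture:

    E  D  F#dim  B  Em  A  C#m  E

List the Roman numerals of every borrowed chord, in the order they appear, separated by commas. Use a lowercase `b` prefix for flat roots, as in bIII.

In E major the diatonic chords are E, F#m, G#m, A, B, C#m, D#dim. E, B, A and C#m are all diatonic. D (D–F#–A) is not: scale degree 7 in E major carries D#dim (vii°). In E minor the chord on that degree is D, so here it functions as bVII, borrowed from the parallel minor. F#dim (F#–A–C) is not: scale degree 2 in E major carries F#m (ii). In E minor the chord on that degree is F#dim, so here it functions as ii°, borrowed from the parallel minor. Em (E–G–B) is not: scale degree 1 in E major carries E (I). In E minor the chord on that degree is Em, so here it functions as i, borrowed from the parallel minor.

bVII, ii°, i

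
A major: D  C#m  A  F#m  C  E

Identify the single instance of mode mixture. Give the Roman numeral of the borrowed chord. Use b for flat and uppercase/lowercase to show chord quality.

bIII

In A major the diatonic chords are A, Bm, C#m, D, E, F#m, G#dim. D, C#m, A, F#m and E all belong to that set. C (C–E–G) doesn't fit — on degree 3 A major would have C#m (iii). C is the degree-3 chord of A minor, so it is the borrowed bIII.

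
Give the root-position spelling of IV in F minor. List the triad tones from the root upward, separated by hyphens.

Bb-D-F

The root, Bb, is scale degree 4 — the same note in F minor and F major; only the chord quality changes. Stacking thirds in F major on Bb gives Bb–D–F.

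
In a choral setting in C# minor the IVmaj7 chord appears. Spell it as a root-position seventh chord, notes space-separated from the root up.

IVmaj7 is built on scale degree 4, which is F# in both C# minor and its parallel. Building the major-seventh chord from the parallel major on F#: F#–A#–C#–E#.

F# A# C# E#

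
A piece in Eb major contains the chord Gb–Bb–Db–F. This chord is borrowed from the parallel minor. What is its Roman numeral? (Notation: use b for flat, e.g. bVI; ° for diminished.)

In Eb major scale degree 3 is G; Gb is its lowered form, from Eb minor. Gb–Bb–Db–F is a major-seventh chord — the form found in Eb minor, not the diatonic iii (Gm). Borrowed into Eb major it is written bIIImaj7.

bIIImaj7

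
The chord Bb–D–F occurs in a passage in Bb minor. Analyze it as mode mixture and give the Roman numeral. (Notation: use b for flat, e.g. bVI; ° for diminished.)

The root Bb is the diatonic 1st degree of Bb minor; the borrowing shows in the chord quality. Bb–D–F is a major chord — the form found in Bb major, not the diatonic i (Bbm). Borrowed into Bb minor it is written I.

I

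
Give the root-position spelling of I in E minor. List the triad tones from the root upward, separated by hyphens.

The root, E, is scale degree 1 — the same note in E minor and E major; only the chord quality changes. Stacking thirds in E major on E gives E–G#–B.

E-G#-B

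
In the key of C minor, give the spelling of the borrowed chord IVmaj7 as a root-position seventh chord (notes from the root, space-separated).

The root, F, is scale degree 4 — the same note in C minor and C major; only the chord quality changes. Stacking thirds in C major on F gives F–A–C–E.

F A C E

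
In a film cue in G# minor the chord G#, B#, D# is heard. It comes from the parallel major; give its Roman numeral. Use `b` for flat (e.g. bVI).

I

G# is scale degree 1 in G# minor. The diatonic chord on degree 1 would be G#m (i), but G#–B#–D# is the major chord from G# major. As a borrowed chord it is labeled I.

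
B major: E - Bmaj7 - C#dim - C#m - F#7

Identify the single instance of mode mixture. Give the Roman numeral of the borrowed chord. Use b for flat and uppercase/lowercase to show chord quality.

B major has the diatonic set B, C#m, D#m, E, F#, G#m, A#dim. Of the given chords, E, Bmaj7, C#m and F#7 are diatonic. C#dim (C#–E–G) is not: scale degree 2 in B major carries C#m (ii). In B minor the chord on that degree is C#dim, so here it functions as ii°, borrowed from the parallel minor.

ii°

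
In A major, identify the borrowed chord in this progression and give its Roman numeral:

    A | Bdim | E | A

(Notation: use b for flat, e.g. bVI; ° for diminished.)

In A major the diatonic chords are A, Bm, C#m, D, E, F#m, G#dim. A and E are both diatonic. Bdim (B–D–F) is not: scale degree 2 in A major carries Bm (ii). In A minor the chord on that degree is Bdim, so here it functions as ii°, borrowed from the parallel minor.

ii°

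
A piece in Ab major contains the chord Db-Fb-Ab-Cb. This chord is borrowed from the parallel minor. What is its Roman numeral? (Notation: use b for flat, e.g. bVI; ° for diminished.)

The root Db is the diatonic 4th degree of Ab major; the borrowing shows in the chord quality. Diatonically Ab major has Db (IV) on that degree; Db–Fb–Ab–Cb is instead the minor-seventh chord native to Ab minor, so it takes the label iv7.

iv7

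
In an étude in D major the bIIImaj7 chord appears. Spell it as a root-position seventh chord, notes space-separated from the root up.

The root of bIIImaj7 is the lowered 3rd degree: F# becomes F. In D minor the chord on F is F–A–C–E.

F A C E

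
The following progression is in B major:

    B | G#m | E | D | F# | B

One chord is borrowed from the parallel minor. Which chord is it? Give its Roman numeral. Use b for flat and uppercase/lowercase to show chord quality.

bIII

In B major the diatonic chords are B, C#m, D#m, E, F#, G#m, A#dim. B, G#m, E and F# are all diatonic. D (D–F#–A) doesn't fit — on degree 3 B major would have D#m (iii). D is the degree-3 chord of B minor, so it is the borrowed bIII.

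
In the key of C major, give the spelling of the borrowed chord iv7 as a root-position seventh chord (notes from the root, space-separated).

iv7 is built on scale degree 4, which is F in both C major and its parallel. Building the minor-seventh chord from the parallel minor on F: F–Ab–C–Eb.

F Ab C Eb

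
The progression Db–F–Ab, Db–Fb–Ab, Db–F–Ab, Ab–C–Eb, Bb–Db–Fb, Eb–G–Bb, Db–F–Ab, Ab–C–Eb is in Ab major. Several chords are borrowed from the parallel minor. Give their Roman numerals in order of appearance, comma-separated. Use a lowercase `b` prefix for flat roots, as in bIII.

Ab major has the diatonic set Ab, Bbm, Cm, Db, Eb, Fm, Gdim. Db–F–Ab = Db, Ab–C–Eb = Ab and Eb–G–Bb = Eb all belong to that set. Db–Fb–Ab doesn't fit — on degree 4 Ab major would have Db (IV). Dbm is the degree-4 chord of Ab minor, so it is the borrowed iv. Bb–Db–Fb doesn't fit — on degree 2 Ab major would have Bbm (ii). Bbdim is the degree-2 chord of Ab minor, so it is the borrowed ii°.

iv, ii°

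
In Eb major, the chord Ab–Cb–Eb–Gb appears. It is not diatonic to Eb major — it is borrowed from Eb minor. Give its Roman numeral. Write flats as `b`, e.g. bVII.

iv7

Ab is scale degree 4 in Eb major. Ab–Cb–Eb–Gb is a minor-seventh chord — the form found in Eb minor, not the diatonic IV (Ab). Borrowed into Eb major it is written iv7.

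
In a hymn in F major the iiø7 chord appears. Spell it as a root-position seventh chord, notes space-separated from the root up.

iiø7 is built on scale degree 2, which is G in both F major and its parallel. In F minor the chord on G is G–Bb–Db–F.

G Bb Db F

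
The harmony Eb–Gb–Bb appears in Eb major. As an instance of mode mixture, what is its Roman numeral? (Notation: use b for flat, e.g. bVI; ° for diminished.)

Eb is scale degree 1 in Eb major. Eb–Gb–Bb is a minor chord — the form found in Eb minor, not the diatonic I (Eb). Borrowed into Eb major it is written i.

i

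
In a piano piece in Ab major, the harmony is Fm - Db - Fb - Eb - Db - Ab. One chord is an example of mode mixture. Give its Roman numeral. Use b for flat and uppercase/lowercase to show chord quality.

The diatonic triads in Ab major are Ab, Bbm, Cm, Db, Eb, Fm, Gdim. Fm, Db, Eb and Ab are all diatonic. Fb (Fb–Ab–Cb) doesn't fit — on degree 6 Ab major would have Fm (vi). Fb is the degree-6 chord of Ab minor, so it is the borrowed bVI.

bVI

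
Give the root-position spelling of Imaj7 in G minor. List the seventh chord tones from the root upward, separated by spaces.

The root, G, is scale degree 1 — the same note in G minor and G major; only the chord quality changes. Building the major-seventh chord from the parallel major on G: G–B–D–F#.

G B D F#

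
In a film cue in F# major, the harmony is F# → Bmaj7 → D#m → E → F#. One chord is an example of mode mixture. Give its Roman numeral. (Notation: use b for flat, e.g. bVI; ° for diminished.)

bVII

In F# major the diatonic chords are F#, G#m, A#m, B, C#, D#m, E#dim. F#, Bmaj7 and D#m all belong to that set. E (E–G#–B) doesn't fit — on degree 7 F# major would have E#dim (vii°). E is the degree-7 chord of F# minor, so it is the borrowed bVII.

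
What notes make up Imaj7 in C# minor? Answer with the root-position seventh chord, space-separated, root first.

The root, C#, is scale degree 1 — the same note in C# minor and C# major; only the chord quality changes. Building the major-seventh chord from the parallel major on C#: C#–E#–G#–B#.

C# E# G# B#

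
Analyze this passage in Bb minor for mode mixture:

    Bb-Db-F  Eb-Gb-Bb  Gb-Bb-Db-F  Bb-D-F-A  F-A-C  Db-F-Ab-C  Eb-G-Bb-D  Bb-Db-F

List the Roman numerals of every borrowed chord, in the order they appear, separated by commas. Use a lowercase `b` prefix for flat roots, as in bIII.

Bb minor has the diatonic set Bbm, Cdim, Db, Ebm, F, Gb, Ab (with V from harmonic minor). Of the given chords, Bb–Db–F = Bbm, Eb–Gb–Bb = Ebm, Gb–Bb–Db–F = Gbmaj7, F–A–C = F and Db–F–Ab–C = Dbmaj7 are diatonic. Bb–D–F–A doesn't fit — on degree 1 Bb minor would have Bbm (i). Bbmaj7 is the degree-1 chord of Bb major, so it is the borrowed Imaj7. Eb–G–Bb–D is not: scale degree 4 in Bb minor carries Ebm (iv). In Bb major the chord on that degree is Ebmaj7, so here it functions as IVmaj7, borrowed from the parallel major.

Imaj7, IVmaj7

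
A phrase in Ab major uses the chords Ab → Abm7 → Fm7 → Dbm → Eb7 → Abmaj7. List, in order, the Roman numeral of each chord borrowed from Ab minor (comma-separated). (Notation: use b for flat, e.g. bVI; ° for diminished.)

i7, iv

Ab major has the diatonic set Ab, Bbm, Cm, Db, Eb, Fm, Gdim. Of the given chords, Ab, Fm7, Eb7 and Abmaj7 are diatonic. Abm7 (Ab–Cb–Eb–Gb) doesn't fit — on degree 1 Ab major would have Ab (I). Abm7 is the degree-1 chord of Ab minor, so it is the borrowed i7. Dbm (Db–Fb–Ab) is not: scale degree 4 in Ab major carries Db (IV). In Ab minor the chord on that degree is Dbm, so here it functions as iv, borrowed from the parallel minor.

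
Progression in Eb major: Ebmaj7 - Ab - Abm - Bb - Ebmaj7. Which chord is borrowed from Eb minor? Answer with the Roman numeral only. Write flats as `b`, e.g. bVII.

iv

The diatonic triads in Eb major are Eb, Fm, Gm, Ab, Bb, Cm, Ddim. Ebmaj7, Ab and Bb all belong to that set. Abm (Ab–Cb–Eb) doesn't fit — on degree 4 Eb major would have Ab (IV). Abm is the degree-4 chord of Eb minor, so it is the borrowed iv.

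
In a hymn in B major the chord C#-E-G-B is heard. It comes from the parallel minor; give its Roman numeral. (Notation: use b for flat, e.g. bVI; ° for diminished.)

C# is scale degree 2 in B major. C#–E–G–B is a half-diminished-seventh chord — the form found in B minor, not the diatonic ii (C#m). Borrowed into B major it is written iiø7.

iiø7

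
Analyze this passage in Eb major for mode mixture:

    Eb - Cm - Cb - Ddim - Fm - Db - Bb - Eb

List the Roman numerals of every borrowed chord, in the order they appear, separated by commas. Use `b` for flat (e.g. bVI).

bVI, bVII

In Eb major the diatonic chords are Eb, Fm, Gm, Ab, Bb, Cm, Ddim. Eb, Cm, Ddim, Fm and Bb all belong to that set. But Cb (Cb–Eb–Gb) is foreign: the diatonic vi on degree 6 is Cm, whereas Cb comes from Eb minor. It is labeled bVI. Db (Db–F–Ab) is not: scale degree 7 in Eb major carries Ddim (vii°). In Eb minor the chord on that degree is Db, so here it functions as bVII, borrowed from the parallel minor.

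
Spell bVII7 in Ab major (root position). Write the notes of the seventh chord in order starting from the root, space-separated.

Scale degree 7 in Ab major is G. bVII7 uses the lowered form, Gb, taken from Ab minor. Stacking thirds in Ab minor on Gb gives Gb–Bb–Db–Fb.

Gb Bb Db Fb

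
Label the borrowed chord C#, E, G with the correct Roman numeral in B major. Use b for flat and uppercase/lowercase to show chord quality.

ii°

The root C# is the diatonic 2nd degree of B major; the borrowing shows in the chord quality. Diatonically B major has C#m (ii) on that degree; C#–E–G is instead the diminished chord native to B minor, so it takes the label ii°.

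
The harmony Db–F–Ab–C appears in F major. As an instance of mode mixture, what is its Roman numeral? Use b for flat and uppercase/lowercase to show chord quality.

In F major scale degree 6 is D; Db is its lowered form, from F minor. Diatonically F major has Dm (vi) on that degree; Db–F–Ab–C is instead the major-seventh chord native to F minor, so it takes the label bVImaj7.

bVImaj7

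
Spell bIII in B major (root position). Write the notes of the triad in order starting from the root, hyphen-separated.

D-F#-A

bIII is built on the lowered scale degree 3. In B major degree 3 is D#; lowered it becomes D. Stacking thirds in B minor on D gives D–F#–A.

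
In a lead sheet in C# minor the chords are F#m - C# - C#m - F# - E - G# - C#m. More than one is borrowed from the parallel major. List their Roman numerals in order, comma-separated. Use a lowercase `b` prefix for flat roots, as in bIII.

In C# minor (with V from harmonic minor) the diatonic chords are C#m, D#dim, E, F#m, G#, A, B. F#m, C#m, E and G# are all diatonic. But C# (C#–E#–G#) is foreign: the diatonic i on degree 1 is C#m, whereas C# comes from C# major. It is labeled I. But F# (F#–A#–C#) is foreign: the diatonic iv on degree 4 is F#m, whereas F# comes from C# major. It is labeled IV.

I, IV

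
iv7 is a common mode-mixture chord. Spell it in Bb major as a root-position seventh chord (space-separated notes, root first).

iv7 is built on scale degree 4, which is Eb in both Bb major and its parallel. In Bb minor the chord on Eb is Eb–Gb–Bb–Db.

Eb Gb Bb Db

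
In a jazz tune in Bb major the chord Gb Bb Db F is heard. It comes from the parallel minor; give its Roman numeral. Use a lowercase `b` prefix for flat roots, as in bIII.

bVImaj7

In Bb major scale degree 6 is G; Gb is its lowered form, from Bb minor. The diatonic chord on degree 6 would be Gm (vi), but Gb–Bb–Db–F is the major-seventh chord from Bb minor. As a borrowed chord it is labeled bVImaj7.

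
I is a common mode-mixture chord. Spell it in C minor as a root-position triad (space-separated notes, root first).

I is built on scale degree 1, which is C in both C minor and its parallel. In C major the chord on C is C–E–G.

C E G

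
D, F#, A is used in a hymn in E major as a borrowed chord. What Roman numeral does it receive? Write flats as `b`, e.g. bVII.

bVII

The root D is the lowered 7th scale degree — diatonically E major has D# there. The diatonic chord on degree 7 would be D#dim (vii°), but D–F#–A is the major chord from E minor. As a borrowed chord it is labeled bVII.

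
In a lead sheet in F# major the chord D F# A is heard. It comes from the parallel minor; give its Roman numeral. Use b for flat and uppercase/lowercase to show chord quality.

D is the lowered form of scale degree 6 in F# major (the diatonic degree 6 is D#). Diatonically F# major has D#m (vi) on that degree; D–F#–A is instead the major chord native to F# minor, so it takes the label bVI.

bVI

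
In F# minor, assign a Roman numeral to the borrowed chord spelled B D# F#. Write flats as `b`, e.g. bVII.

IV

The root B is the diatonic 4th degree of F# minor; the borrowing shows in the chord quality. The diatonic chord on degree 4 would be Bm (iv), but B–D#–F# is the major chord from F# major. As a borrowed chord it is labeled IV.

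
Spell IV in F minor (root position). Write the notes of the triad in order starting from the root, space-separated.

Bb D F

The root, Bb, is scale degree 4 — the same note in F minor and F major; only the chord quality changes. Building the major chord from the parallel major on Bb: Bb–D–F.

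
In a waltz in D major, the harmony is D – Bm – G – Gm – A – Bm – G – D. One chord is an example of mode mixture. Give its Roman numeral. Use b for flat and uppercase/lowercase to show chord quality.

In D major the diatonic chords are D, Em, F#m, G, A, Bm, C#dim. D, Bm, G and A are all diatonic. Gm (G–Bb–D) is not: scale degree 4 in D major carries G (IV). In D minor the chord on that degree is Gm, so here it functions as iv, borrowed from the parallel minor.

iv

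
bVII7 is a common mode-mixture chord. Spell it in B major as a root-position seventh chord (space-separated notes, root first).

Scale degree 7 in B major is A#. bVII7 uses the lowered form, A, taken from B minor. In B minor the chord on A is A–C#–E–G.

A C# E G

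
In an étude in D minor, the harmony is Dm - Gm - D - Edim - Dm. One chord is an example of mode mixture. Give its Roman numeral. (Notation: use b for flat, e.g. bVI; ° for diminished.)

I

The diatonic triads in D minor (with V from harmonic minor) are Dm, Edim, F, Gm, A, Bb, C. Dm, Gm and Edim all belong to that set. D (D–F#–A) doesn't fit — on degree 1 D minor would have Dm (i). D is the degree-1 chord of D major, so it is the borrowed I.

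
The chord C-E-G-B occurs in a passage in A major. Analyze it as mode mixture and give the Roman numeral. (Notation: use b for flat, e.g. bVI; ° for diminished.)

In A major scale degree 3 is C#; C is its lowered form, from A minor. Diatonically A major has C#m (iii) on that degree; C–E–G–B is instead the major-seventh chord native to A minor, so it takes the label bIIImaj7.

bIIImaj7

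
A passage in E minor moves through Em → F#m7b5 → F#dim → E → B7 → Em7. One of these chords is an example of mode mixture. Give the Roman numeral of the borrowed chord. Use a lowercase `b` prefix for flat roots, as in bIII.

E minor has the diatonic set Em, F#dim, G, Am, B, C, D (with V from harmonic minor). Of the given chords, Em, F#m7b5, F#dim, B7 and Em7 are diatonic. But E (E–G#–B) is foreign: the diatonic i on degree 1 is Em, whereas E comes from E major. It is labeled I.

I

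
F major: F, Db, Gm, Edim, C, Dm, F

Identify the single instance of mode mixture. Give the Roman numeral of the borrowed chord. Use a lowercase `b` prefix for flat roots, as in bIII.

bVI

In F major the diatonic chords are F, Gm, Am, Bb, C, Dm, Edim. F, Gm, Edim, C and Dm all belong to that set. Db (Db–F–Ab) is not: scale degree 6 in F major carries Dm (vi). In F minor the chord on that degree is Db, so here it functions as bVI, borrowed from the parallel minor.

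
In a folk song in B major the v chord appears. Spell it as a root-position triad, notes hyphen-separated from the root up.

The root, F#, is scale degree 5 — the same note in B major and B minor; only the chord quality changes. In B minor the chord on F# is F#–A–C#.

F#-A-C#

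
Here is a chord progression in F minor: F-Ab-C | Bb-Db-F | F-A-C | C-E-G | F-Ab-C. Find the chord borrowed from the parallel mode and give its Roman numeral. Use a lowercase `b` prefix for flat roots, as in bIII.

I

The diatonic triads in F minor (with V from harmonic minor) are Fm, Gdim, Ab, Bbm, C, Db, Eb. Of the given chords, F–Ab–C = Fm, Bb–Db–F = Bbm and C–E–G = C are diatonic. F–A–C is not: scale degree 1 in F minor carries Fm (i). In F major the chord on that degree is F, so here it functions as I, borrowed from the parallel major.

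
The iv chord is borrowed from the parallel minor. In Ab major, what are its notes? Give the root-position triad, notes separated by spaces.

Db Fb Ab

iv is built on scale degree 4, which is Db in both Ab major and its parallel. Building the minor chord from the parallel minor on Db: Db–Fb–Ab.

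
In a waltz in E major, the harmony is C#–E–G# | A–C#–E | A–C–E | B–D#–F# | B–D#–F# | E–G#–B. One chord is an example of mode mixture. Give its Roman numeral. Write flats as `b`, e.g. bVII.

E major has the diatonic set E, F#m, G#m, A, B, C#m, D#dim. C#–E–G# = C#m, A–C#–E = A, B–D#–F# = B and E–G#–B = E all belong to that set. But A–C–E is foreign: the diatonic IV on degree 4 is A, whereas Am comes from E minor. It is labeled iv.

iv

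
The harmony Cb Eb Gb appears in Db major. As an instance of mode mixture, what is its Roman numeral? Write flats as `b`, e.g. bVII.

In Db major scale degree 7 is C; Cb is its lowered form, from Db minor. The diatonic chord on degree 7 would be Cdim (vii°), but Cb–Eb–Gb is the major chord from Db minor. As a borrowed chord it is labeled bVII.

bVII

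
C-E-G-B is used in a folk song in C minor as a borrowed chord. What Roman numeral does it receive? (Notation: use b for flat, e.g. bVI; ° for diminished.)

Imaj7

The root C is the diatonic 1st degree of C minor; the borrowing shows in the chord quality. The diatonic chord on degree 1 would be Cm (i), but C–E–G–B is the major-seventh chord from C major. As a borrowed chord it is labeled Imaj7.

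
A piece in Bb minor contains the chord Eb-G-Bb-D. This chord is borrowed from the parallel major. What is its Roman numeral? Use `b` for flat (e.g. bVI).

Eb is scale degree 4 in Bb minor. The diatonic chord on degree 4 would be Ebm (iv), but Eb–G–Bb–D is the major-seventh chord from Bb major. As a borrowed chord it is labeled IVmaj7.

IVmaj7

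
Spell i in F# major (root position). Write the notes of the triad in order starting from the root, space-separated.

i is built on scale degree 1, which is F# in both F# major and its parallel. In F# minor the chord on F# is F#–A–C#.

F# A C#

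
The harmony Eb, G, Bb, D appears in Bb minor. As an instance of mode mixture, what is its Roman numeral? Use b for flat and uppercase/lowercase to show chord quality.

The root Eb is the diatonic 4th degree of Bb minor; the borrowing shows in the chord quality. Diatonically Bb minor has Ebm (iv) on that degree; Eb–G–Bb–D is instead the major-seventh chord native to Bb major, so it takes the label IVmaj7.

IVmaj7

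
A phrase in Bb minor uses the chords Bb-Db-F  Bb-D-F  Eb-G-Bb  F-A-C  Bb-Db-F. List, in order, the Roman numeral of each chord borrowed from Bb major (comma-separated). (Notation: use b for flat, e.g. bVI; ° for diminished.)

I, IV

Bb minor has the diatonic set Bbm, Cdim, Db, Ebm, F, Gb, Ab (with V from harmonic minor). Bb–Db–F = Bbm and F–A–C = F are both diatonic. Bb–D–F is not: scale degree 1 in Bb minor carries Bbm (i). In Bb major the chord on that degree is Bb, so here it functions as I, borrowed from the parallel major. Eb–G–Bb is not: scale degree 4 in Bb minor carries Ebm (iv). In Bb major the chord on that degree is Eb, so here it functions as IV, borrowed from the parallel major.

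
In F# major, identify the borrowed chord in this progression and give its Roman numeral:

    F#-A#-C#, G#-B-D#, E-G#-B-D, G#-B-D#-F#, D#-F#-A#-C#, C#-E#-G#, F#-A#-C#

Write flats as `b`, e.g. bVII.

F# major has the diatonic set F#, G#m, A#m, B, C#, D#m, E#dim. F#–A#–C# = F#, G#–B–D# = G#m, G#–B–D#–F# = G#m7, D#–F#–A#–C# = D#m7 and C#–E#–G# = C# all belong to that set. E–G#–B–D is not: scale degree 7 in F# major carries E#dim (vii°). In F# minor the chord on that degree is E7, so here it functions as bVII7, borrowed from the parallel minor.

bVII7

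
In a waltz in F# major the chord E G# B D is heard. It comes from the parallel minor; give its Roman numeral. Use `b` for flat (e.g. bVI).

In F# major scale degree 7 is E#; E is its lowered form, from F# minor. Diatonically F# major has E#dim (vii°) on that degree; E–G#–B–D is instead the dominant-seventh chord native to F# minor, so it takes the label bVII7.

bVII7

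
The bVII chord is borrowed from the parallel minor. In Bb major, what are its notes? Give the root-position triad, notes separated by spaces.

bVII is built on the lowered scale degree 7. In Bb major degree 7 is A; lowered it becomes Ab. In Bb minor the chord on Ab is Ab–C–Eb.

Ab C Eb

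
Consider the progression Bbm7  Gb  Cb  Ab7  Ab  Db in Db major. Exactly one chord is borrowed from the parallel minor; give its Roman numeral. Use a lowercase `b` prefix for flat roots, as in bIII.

The diatonic triads in Db major are Db, Ebm, Fm, Gb, Ab, Bbm, Cdim. Of the given chords, Bbm7, Gb, Ab7, Ab and Db are diatonic. Cb (Cb–Eb–Gb) doesn't fit — on degree 7 Db major would have Cdim (vii°). Cb is the degree-7 chord of Db minor, so it is the borrowed bVII.

bVII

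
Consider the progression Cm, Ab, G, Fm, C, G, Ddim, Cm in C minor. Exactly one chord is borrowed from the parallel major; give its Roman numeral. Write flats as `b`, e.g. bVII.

I

In C minor (with V from harmonic minor) the diatonic chords are Cm, Ddim, Eb, Fm, G, Ab, Bb. Cm, Ab, G, Fm and Ddim are all diatonic. C (C–E–G) doesn't fit — on degree 1 C minor would have Cm (i). C is the degree-1 chord of C major, so it is the borrowed I.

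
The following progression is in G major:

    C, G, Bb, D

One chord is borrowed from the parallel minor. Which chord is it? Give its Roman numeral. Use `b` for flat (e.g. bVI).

bIII

G major has the diatonic set G, Am, Bm, C, D, Em, F#dim. Of the given chords, C, G and D are diatonic. But Bb (Bb–D–F) is foreign: the diatonic iii on degree 3 is Bm, whereas Bb comes from G minor. It is labeled bIII.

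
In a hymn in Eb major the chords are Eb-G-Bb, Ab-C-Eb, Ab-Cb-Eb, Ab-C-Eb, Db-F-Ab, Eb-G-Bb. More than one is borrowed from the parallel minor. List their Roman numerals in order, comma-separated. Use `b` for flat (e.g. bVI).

iv, bVII

In Eb major the diatonic chords are Eb, Fm, Gm, Ab, Bb, Cm, Ddim. Eb–G–Bb = Eb and Ab–C–Eb = Ab are both diatonic. Ab–Cb–Eb doesn't fit — on degree 4 Eb major would have Ab (IV). Abm is the degree-4 chord of Eb minor, so it is the borrowed iv. But Db–F–Ab is foreign: the diatonic vii° on degree 7 is Ddim, whereas Db comes from Eb minor. It is labeled bVII.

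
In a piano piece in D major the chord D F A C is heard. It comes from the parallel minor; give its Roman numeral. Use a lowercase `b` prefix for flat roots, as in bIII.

The root D is the diatonic 1st degree of D major; the borrowing shows in the chord quality. The diatonic chord on degree 1 would be D (I), but D–F–A–C is the minor-seventh chord from D minor. As a borrowed chord it is labeled i7.

i7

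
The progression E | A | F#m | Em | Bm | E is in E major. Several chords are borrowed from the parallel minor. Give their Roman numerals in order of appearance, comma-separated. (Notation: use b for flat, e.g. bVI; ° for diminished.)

E major has the diatonic set E, F#m, G#m, A, B, C#m, D#dim. Of the given chords, E, A and F#m are diatonic. Em (E–G–B) is not: scale degree 1 in E major carries E (I). In E minor the chord on that degree is Em, so here it functions as i, borrowed from the parallel minor. Bm (B–D–F#) doesn't fit — on degree 5 E major would have B (V). Bm is the degree-5 chord of E minor, so it is the borrowed v.

i, v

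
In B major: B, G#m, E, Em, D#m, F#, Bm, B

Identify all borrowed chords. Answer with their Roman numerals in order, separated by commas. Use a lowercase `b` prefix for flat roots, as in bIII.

B major has the diatonic set B, C#m, D#m, E, F#, G#m, A#dim. B, G#m, E, D#m and F# are all diatonic. Em (E–G–B) is not: scale degree 4 in B major carries E (IV). In B minor the chord on that degree is Em, so here it functions as iv, borrowed from the parallel minor. Bm (B–D–F#) is not: scale degree 1 in B major carries B (I). In B minor the chord on that degree is Bm, so here it functions as i, borrowed from the parallel minor.

iv, i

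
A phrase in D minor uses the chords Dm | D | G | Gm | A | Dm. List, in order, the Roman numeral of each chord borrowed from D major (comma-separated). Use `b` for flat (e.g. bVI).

I, IV

In D minor (with V from harmonic minor) the diatonic chords are Dm, Edim, F, Gm, A, Bb, C. Of the given chords, Dm, Gm and A are diatonic. D (D–F#–A) is not: scale degree 1 in D minor carries Dm (i). In D major the chord on that degree is D, so here it functions as I, borrowed from the parallel major. G (G–B–D) doesn't fit — on degree 4 D minor would have Gm (iv). G is the degree-4 chord of D major, so it is the borrowed IV.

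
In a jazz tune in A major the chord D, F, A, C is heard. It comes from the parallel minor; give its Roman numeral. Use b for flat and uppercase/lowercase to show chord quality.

D is scale degree 4 in A major. Diatonically A major has D (IV) on that degree; D–F–A–C is instead the minor-seventh chord native to A minor, so it takes the label iv7.

iv7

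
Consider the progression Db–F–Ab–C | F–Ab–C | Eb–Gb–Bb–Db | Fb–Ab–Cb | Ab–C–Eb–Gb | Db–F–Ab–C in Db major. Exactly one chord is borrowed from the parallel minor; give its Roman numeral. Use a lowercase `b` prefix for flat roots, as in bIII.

bIII

Db major has the diatonic set Db, Ebm, Fm, Gb, Ab, Bbm, Cdim. Db–F–Ab–C = Dbmaj7, F–Ab–C = Fm, Eb–Gb–Bb–Db = Ebm7 and Ab–C–Eb–Gb = Ab7 are all diatonic. Fb–Ab–Cb is not: scale degree 3 in Db major carries Fm (iii). In Db minor the chord on that degree is Fb, so here it functions as bIII, borrowed from the parallel minor.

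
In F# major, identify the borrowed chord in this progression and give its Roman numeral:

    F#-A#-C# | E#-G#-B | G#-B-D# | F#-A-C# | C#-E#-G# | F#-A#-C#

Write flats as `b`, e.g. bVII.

i

The diatonic triads in F# major are F#, G#m, A#m, B, C#, D#m, E#dim. Of the given chords, F#–A#–C# = F#, E#–G#–B = E#dim, G#–B–D# = G#m and C#–E#–G# = C# are diatonic. F#–A–C# is not: scale degree 1 in F# major carries F# (I). In F# minor the chord on that degree is F#m, so here it functions as i, borrowed from the parallel minor.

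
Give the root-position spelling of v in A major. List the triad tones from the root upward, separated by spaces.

The root, E, is scale degree 5 — the same note in A major and A minor; only the chord quality changes. Building the minor chord from the parallel minor on E: E–G–B.

E G B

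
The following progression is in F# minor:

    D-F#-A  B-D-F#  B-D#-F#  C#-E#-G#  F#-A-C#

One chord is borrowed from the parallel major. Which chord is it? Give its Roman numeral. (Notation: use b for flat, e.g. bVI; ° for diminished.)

F# minor has the diatonic set F#m, G#dim, A, Bm, C#, D, E (with V from harmonic minor). Of the given chords, D–F#–A = D, B–D–F# = Bm, C#–E#–G# = C# and F#–A–C# = F#m are diatonic. But B–D#–F# is foreign: the diatonic iv on degree 4 is Bm, whereas B comes from F# major. It is labeled IV.

IV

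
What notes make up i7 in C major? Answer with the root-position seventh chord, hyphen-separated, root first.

i7 is built on scale degree 1, which is C in both C major and its parallel. Building the minor-seventh chord from the parallel minor on C: C–Eb–G–Bb.

C-Eb-G-Bb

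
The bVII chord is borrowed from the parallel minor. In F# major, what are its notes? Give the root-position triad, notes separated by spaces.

E G# B

Scale degree 7 in F# major is E#. bVII uses the lowered form, E, taken from F# minor. Building the major chord from the parallel minor on E: E–G#–B.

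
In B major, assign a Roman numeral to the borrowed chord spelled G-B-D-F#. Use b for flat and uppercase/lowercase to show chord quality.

bVImaj7

G is the lowered form of scale degree 6 in B major (the diatonic degree 6 is G#). The diatonic chord on degree 6 would be G#m (vi), but G–B–D–F# is the major-seventh chord from B minor. As a borrowed chord it is labeled bVImaj7.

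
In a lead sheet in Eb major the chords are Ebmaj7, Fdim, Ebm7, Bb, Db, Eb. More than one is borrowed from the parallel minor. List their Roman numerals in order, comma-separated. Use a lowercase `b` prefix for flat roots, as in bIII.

ii°, i7, bVII

The diatonic triads in Eb major are Eb, Fm, Gm, Ab, Bb, Cm, Ddim. Ebmaj7, Bb and Eb all belong to that set. Fdim (F–Ab–Cb) is not: scale degree 2 in Eb major carries Fm (ii). In Eb minor the chord on that degree is Fdim, so here it functions as ii°, borrowed from the parallel minor. Ebm7 (Eb–Gb–Bb–Db) is not: scale degree 1 in Eb major carries Eb (I). In Eb minor the chord on that degree is Ebm7, so here it functions as i7, borrowed from the parallel minor. Db (Db–F–Ab) is not: scale degree 7 in Eb major carries Ddim (vii°). In Eb minor the chord on that degree is Db, so here it functions as bVII, borrowed from the parallel minor.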